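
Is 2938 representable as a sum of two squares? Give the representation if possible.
27² + 47² (a=27, b=47)

Factorization: 2938 = 2 × 13 × 113
By Fermat: n is sum of two squares iff every prime p ≡ 3 (mod 4) appears to even power.
All primes ≡ 3 (mod 4) appear to even power.
Search a = 0, 1, 2, … for 2938 - a² a perfect square: first hit at a = 27: 2938 - 729 = 2209 = 47².
2938 = 27² + 47² = 729 + 2209 ✓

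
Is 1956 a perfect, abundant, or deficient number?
abundant

Proper divisors of 1956: sum = 1 + 2 + 3 + 4 + 6 + 12 + 163 + 326 + 489 + 652 + 978 = 2636
Since 2636 > 1956, 1956 is abundant.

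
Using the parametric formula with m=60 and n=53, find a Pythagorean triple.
(791, 6360, 6409)

Euclid's formula: a = m² - n², b = 2mn, c = m² + n²
m = 60, n = 53
a = 60² - 53² = 3600 - 2809 = 791
b = 2 × 60 × 53 = 6360
c = 60² + 53² = 3600 + 2809 = 6409
Verification: 791² + 6360² = 625681 + 40449600 = 41075281 = 6409² ✓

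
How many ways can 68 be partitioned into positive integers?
3087735

p(n) counts ways to write n as a sum of positive integers (order ignored).
Euler's pentagonal recurrence: p(k) = p(k-1) + p(k-2) - p(k-5) - p(k-7) + p(k-12) + p(k-15) - ... (offsets j(3j∓1)/2, signs ++--, p(0)=1, p(<0)=0).
DP table for k = 0..67: p(0)=1, p(1)=1, p(2)=2, p(3)=3, p(4)=5, p(5)=7, p(6)=11, p(7)=15, p(8)=22, p(9)=30, p(10)=42, p(11)=56, p(12)=77, p(13)=101, p(14)=135, p(15)=176, p(16)=231, p(17)=297, p(18)=385, p(19)=490, p(20)=627, p(21)=792, p(22)=1002, p(23)=1255, p(24)=1575, p(25)=1958, p(26)=2436, p(27)=3010, p(28)=3718, p(29)=4565, p(30)=5604, p(31)=6842, p(32)=8349, p(33)=10143, p(34)=12310, p(35)=14883, p(36)=17977, p(37)=21637, p(38)=26015, p(39)=31185, p(40)=37338, p(41)=44583, p(42)=53174, p(43)=63261, p(44)=75175, p(45)=89134, p(46)=105558, p(47)=124754, p(48)=147273, p(49)=173525, p(50)=204226, p(51)=239943, p(52)=281589, p(53)=329931, p(54)=386155, p(55)=451276, p(56)=526823, p(57)=614154, p(58)=715220, p(59)=831820, p(60)=966467, p(61)=1121505, p(62)=1300156, p(63)=1505499, p(64)=1741630, p(65)=2012558, p(66)=2323520, p(67)=2679689.
Final step: p(68) = p(67) + p(66) - p(63) - p(61) + p(56) + p(53) - p(46) - p(42) + p(33) + p(28) - p(17) - p(11)
= 2679689 + 2323520 - 1505499 - 1121505 + 526823 + 329931 - 105558 - 53174 + 10143 + 3718 - 297 - 56
= 3087735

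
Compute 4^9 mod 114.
58

Repeated squaring. Binary of 9 = 1001.
4^1 ≡ 4 (mod 114); 4^2 ≡ 16 (mod 114); 4^4 ≡ 28 (mod 114); 4^8 ≡ 100 (mod 114)
4^9 = 4^1 × 4^8 ≡ 58 (mod 114)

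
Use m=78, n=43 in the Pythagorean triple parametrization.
(4235, 6708, 7933)

Euclid's formula: a = m² - n², b = 2mn, c = m² + n²
m = 78, n = 43
a = 78² - 43² = 6084 - 1849 = 4235
b = 2 × 78 × 43 = 6708
c = 78² + 43² = 6084 + 1849 = 7933
Verification: 4235² + 6708² = 17935225 + 44997264 = 62932489 = 7933² ✓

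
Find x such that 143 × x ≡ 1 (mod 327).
311

gcd(143, 327) = 1, so the inverse exists.
Extended Euclidean algorithm on (327, 143):
327 = 2 × 143 + 41  ⟹  41 = (1)·327 + (-2)·143
143 = 3 × 41 + 20  ⟹  20 = (-3)·327 + (7)·143
41 = 2 × 20 + 1  ⟹  1 = (7)·327 + (-16)·143
So (-16)·143 ≡ 1 (mod 327), i.e. 143^(-1) ≡ -16 ≡ 311 (mod 327).
Check: 143 × 311 = 44473 ≡ 1 (mod 327)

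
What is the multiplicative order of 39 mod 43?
14

43 is prime, so ord(39) divides φ(43) = 42.
Divisors of 42: 1, 2, 3, 6, 7, 14, 21, 42.
Repeated squaring: 39^1 ≡ 39, 39^2 ≡ 16, 39^4 ≡ 41, 39^8 ≡ 4, 39^16 ≡ 16, 39^32 ≡ 41 (mod 43).
Test 39^d mod 43 for each divisor d in increasing order:
39^1 ≡ 39
39^2 ≡ 16
39^3 = 39^2·39^1 ≡ 22
39^6 = 39^4·39^2 ≡ 11
39^7 = 39^4·39^2·39^1 ≡ 42
39^14 = 39^8·39^4·39^2 ≡ 1  ← first divisor giving 1
The order is 14.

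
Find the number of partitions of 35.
14883

p(n) counts ways to write n as a sum of positive integers (order ignored).
Euler's pentagonal recurrence: p(k) = p(k-1) + p(k-2) - p(k-5) - p(k-7) + p(k-12) + p(k-15) - ... (offsets j(3j∓1)/2, signs ++--, p(0)=1, p(<0)=0).
DP table for k = 0..34: p(0)=1, p(1)=1, p(2)=2, p(3)=3, p(4)=5, p(5)=7, p(6)=11, p(7)=15, p(8)=22, p(9)=30, p(10)=42, p(11)=56, p(12)=77, p(13)=101, p(14)=135, p(15)=176, p(16)=231, p(17)=297, p(18)=385, p(19)=490, p(20)=627, p(21)=792, p(22)=1002, p(23)=1255, p(24)=1575, p(25)=1958, p(26)=2436, p(27)=3010, p(28)=3718, p(29)=4565, p(30)=5604, p(31)=6842, p(32)=8349, p(33)=10143, p(34)=12310.
Final step: p(35) = p(34) + p(33) - p(30) - p(28) + p(23) + p(20) - p(13) - p(9) + p(0)
= 12310 + 10143 - 5604 - 3718 + 1255 + 627 - 101 - 30 + 1
= 14883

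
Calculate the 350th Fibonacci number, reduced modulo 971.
765

Matrix identity: Q^n = [[F_(n+1), F_n], [F_n, F_(n-1)]] with Q = [[1,1],[1,0]].
n = 350 = 101011110₂. Square-and-multiply, entries mod 971:
Q^1 = [[1,1],[1,0]]
Q^2 = (Q^1)² = [[2,1],[1,1]]
Q^5 = (Q^2)²·Q = [[8,5],[5,3]]
Q^10 = (Q^5)² = [[89,55],[55,34]]
Q^21 = (Q^10)²·Q = [[233,265],[265,939]]
Q^43 = (Q^21)²·Q = [[86,226],[226,831]]
Q^87 = (Q^43)²·Q = [[631,212],[212,419]]
Q^175 = (Q^87)²·Q = [[570,329],[329,241]]
Q^350 = (Q^175)² = [[75,765],[765,281]]
F_350 mod 971 = Q^350[0][1] = 765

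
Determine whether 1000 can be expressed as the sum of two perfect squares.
10² + 30² (a=10, b=30)

Factorization: 1000 = 2^3 × 5^3
By Fermat: n is sum of two squares iff every prime p ≡ 3 (mod 4) appears to even power.
All primes ≡ 3 (mod 4) appear to even power.
Search a = 0, 1, 2, … for 1000 - a² a perfect square: first hit at a = 10: 1000 - 100 = 900 = 30².
1000 = 10² + 30² = 100 + 900 ✓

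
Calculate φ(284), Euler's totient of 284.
140

284 = 2^2 × 71
φ(n) = n × ∏(1 - 1/p) for each prime p dividing n
φ(284) = 284 × (1 - 1/2) × (1 - 1/71) = 140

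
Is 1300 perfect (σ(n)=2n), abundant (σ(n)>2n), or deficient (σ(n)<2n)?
abundant

Proper divisors of 1300: sum = 1 + 2 + 4 + 5 + 10 + 13 + 20 + 25 + ... + 130 + 260 + 325 + 650 (17 divisors) = 1738
Since 1738 > 1300, 1300 is abundant.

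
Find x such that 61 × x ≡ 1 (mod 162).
85

gcd(61, 162) = 1, so the inverse exists.
Extended Euclidean algorithm on (162, 61):
162 = 2 × 61 + 40  ⟹  40 = (1)·162 + (-2)·61
61 = 1 × 40 + 21  ⟹  21 = (-1)·162 + (3)·61
40 = 1 × 21 + 19  ⟹  19 = (2)·162 + (-5)·61
21 = 1 × 19 + 2  ⟹  2 = (-3)·162 + (8)·61
19 = 9 × 2 + 1  ⟹  1 = (29)·162 + (-77)·61
So (-77)·61 ≡ 1 (mod 162), i.e. 61^(-1) ≡ -77 ≡ 85 (mod 162).
Check: 61 × 85 = 5185 ≡ 1 (mod 162)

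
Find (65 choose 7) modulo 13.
0

Using Lucas' theorem:
Write n=65 and k=7 in base 13:
n in base 13: [5, 0]
k in base 13: [0, 7]
C(65,7) mod 13 = ∏ C(n_i, k_i) mod 13
Digit binomials (mod 13): C(5,0) = 1; C(0,7) = 0 (k_i > n_i)
Product: 1 × 0 = 0 ≡ 0 (mod 13)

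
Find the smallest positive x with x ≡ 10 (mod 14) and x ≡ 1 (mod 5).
66

Using Chinese Remainder Theorem:
M = 14 × 5 = 70
M1 = 5, M2 = 14
y1 = 5^(-1) mod 14 = 3
y2 = 14^(-1) mod 5 = 4
x = (10×5×3 + 1×14×4) mod 70 = 66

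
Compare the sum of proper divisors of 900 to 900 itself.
abundant

Proper divisors of 900: sum = 1 + 2 + 3 + 4 + 5 + 6 + 9 + 10 + ... + 180 + 225 + 300 + 450 (26 divisors) = 1921
Since 1921 > 900, 900 is abundant.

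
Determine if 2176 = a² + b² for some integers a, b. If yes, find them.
24² + 40² (a=24, b=40)

Factorization: 2176 = 2^7 × 17
By Fermat: n is sum of two squares iff every prime p ≡ 3 (mod 4) appears to even power.
All primes ≡ 3 (mod 4) appear to even power.
Search a = 0, 1, 2, … for 2176 - a² a perfect square: first hit at a = 24: 2176 - 576 = 1600 = 40².
2176 = 24² + 40² = 576 + 1600 ✓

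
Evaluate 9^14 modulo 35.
11

Repeated squaring. Binary of 14 = 1110.
9^1 ≡ 9 (mod 35); 9^2 ≡ 11 (mod 35); 9^4 ≡ 16 (mod 35); 9^8 ≡ 11 (mod 35)
9^14 = 9^2 × 9^4 × 9^8 ≡ 11 (mod 35)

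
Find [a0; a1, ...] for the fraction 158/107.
[1; 2, 10, 5]

Euclidean algorithm steps:
158 = 1 × 107 + 51
107 = 2 × 51 + 5
51 = 10 × 5 + 1
5 = 5 × 1 + 0
Continued fraction: [1; 2, 10, 5]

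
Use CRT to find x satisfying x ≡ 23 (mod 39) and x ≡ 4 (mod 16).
452

Using Chinese Remainder Theorem:
M = 39 × 16 = 624
M1 = 16, M2 = 39
y1 = 16^(-1) mod 39 = 22
y2 = 39^(-1) mod 16 = 7
x = (23×16×22 + 4×39×7) mod 624 = 452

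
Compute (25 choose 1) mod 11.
3

Using Lucas' theorem:
Write n=25 and k=1 in base 11:
n in base 11: [2, 3]
k in base 11: [0, 1]
C(25,1) mod 11 = ∏ C(n_i, k_i) mod 11
Digit binomials (mod 11): C(2,0) = 1; C(3,1) = 3
Product: 1 × 3 = 3 ≡ 3 (mod 11)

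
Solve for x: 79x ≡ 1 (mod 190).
89

gcd(79, 190) = 1, so the inverse exists.
Extended Euclidean algorithm on (190, 79):
190 = 2 × 79 + 32  ⟹  32 = (1)·190 + (-2)·79
79 = 2 × 32 + 15  ⟹  15 = (-2)·190 + (5)·79
32 = 2 × 15 + 2  ⟹  2 = (5)·190 + (-12)·79
15 = 7 × 2 + 1  ⟹  1 = (-37)·190 + (89)·79
So (89)·79 ≡ 1 (mod 190), i.e. 79^(-1) ≡ 89 (mod 190).
Check: 79 × 89 = 7031 ≡ 1 (mod 190)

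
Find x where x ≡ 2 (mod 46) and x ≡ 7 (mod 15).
232

Using Chinese Remainder Theorem:
M = 46 × 15 = 690
M1 = 15, M2 = 46
y1 = 15^(-1) mod 46 = 43
y2 = 46^(-1) mod 15 = 1
x = (2×15×43 + 7×46×1) mod 690 = 232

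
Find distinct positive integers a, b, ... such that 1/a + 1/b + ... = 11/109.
1/10 + 1/1090

Greedy algorithm:
11/109: ceiling(109/11) = 10, use 1/10
1/1090: ceiling(1090/1) = 1090, use 1/1090
Result: 11/109 = 1/10 + 1/1090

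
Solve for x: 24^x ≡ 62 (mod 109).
41

Baby-step giant-step with step n = ⌈√109⌉ = 11.
Baby steps 24^j mod 109 (j:value) for j=0..10: 0:1, 1:24, 2:31, 3:90, 4:89, 5:65, 6:34, 7:53, 8:73, 9:8, 10:83.
Giant-step multiplier: 24^(-11) ≡ 24^(108-11) = 24^97 ≡ 40 (mod 109).
Giant steps γ_i = 62·40^i mod 109: γ_0=62, γ_1=82, γ_2=10, γ_3=73 (in table at j=8).
x = i·n + j = 3·11 + 8 = 41.
Check: 24^41 ≡ 62 (mod 109).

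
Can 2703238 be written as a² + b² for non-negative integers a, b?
Not possible

Factorization: 2703238 = 2 × 17 × 43^3
By Fermat: n is sum of two squares iff every prime p ≡ 3 (mod 4) appears to even power.
Prime(s) ≡ 3 (mod 4) with odd exponent: [(43, 3)]
Therefore 2703238 cannot be expressed as a² + b².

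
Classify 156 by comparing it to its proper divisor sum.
abundant

Proper divisors of 156: sum = 1 + 2 + 3 + 4 + 6 + 12 + 13 + 26 + 39 + 52 + 78 = 236
Since 236 > 156, 156 is abundant.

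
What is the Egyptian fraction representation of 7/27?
1/4 + 1/108

Greedy algorithm:
7/27: ceiling(27/7) = 4, use 1/4
1/108: ceiling(108/1) = 108, use 1/108
Result: 7/27 = 1/4 + 1/108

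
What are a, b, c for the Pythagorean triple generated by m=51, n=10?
(2501, 1020, 2701)

Euclid's formula: a = m² - n², b = 2mn, c = m² + n²
m = 51, n = 10
a = 51² - 10² = 2601 - 100 = 2501
b = 2 × 51 × 10 = 1020
c = 51² + 10² = 2601 + 100 = 2701
Verification: 2501² + 1020² = 6255001 + 1040400 = 7295401 = 2701² ✓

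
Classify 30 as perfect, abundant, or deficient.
abundant

Proper divisors of 30: sum = 1 + 2 + 3 + 5 + 6 + 10 + 15 = 42
Since 42 > 30, 30 is abundant.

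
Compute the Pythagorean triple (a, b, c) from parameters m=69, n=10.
(4661, 1380, 4861)

Euclid's formula: a = m² - n², b = 2mn, c = m² + n²
m = 69, n = 10
a = 69² - 10² = 4761 - 100 = 4661
b = 2 × 69 × 10 = 1380
c = 69² + 10² = 4761 + 100 = 4861
Verification: 4661² + 1380² = 21724921 + 1904400 = 23629321 = 4861² ✓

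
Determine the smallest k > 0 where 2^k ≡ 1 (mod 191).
95

191 is prime, so ord(2) divides φ(191) = 190.
Divisors of 190: 1, 2, 5, 10, 19, 38, 95, 190.
Repeated squaring: 2^1 ≡ 2, 2^2 ≡ 4, 2^4 ≡ 16, 2^8 ≡ 65, 2^16 ≡ 23, 2^32 ≡ 147, 2^64 ≡ 26, 2^128 ≡ 103 (mod 191).
Test 2^d mod 191 for each divisor d in increasing order:
2^1 ≡ 2
2^2 ≡ 4
2^5 = 2^4·2^1 ≡ 32
2^10 = 2^8·2^2 ≡ 69
2^19 = 2^16·2^2·2^1 ≡ 184
2^38 = 2^32·2^4·2^2 ≡ 49
2^95 = 2^64·2^16·2^8·2^4·2^2·2^1 ≡ 1  ← first divisor giving 1
The order is 95.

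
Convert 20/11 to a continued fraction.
[1; 1, 4, 2]

Euclidean algorithm steps:
20 = 1 × 11 + 9
11 = 1 × 9 + 2
9 = 4 × 2 + 1
2 = 2 × 1 + 0
Continued fraction: [1; 1, 4, 2]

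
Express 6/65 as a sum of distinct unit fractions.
1/11 + 1/715

Greedy algorithm:
6/65: ceiling(65/6) = 11, use 1/11
1/715: ceiling(715/1) = 715, use 1/715
Result: 6/65 = 1/11 + 1/715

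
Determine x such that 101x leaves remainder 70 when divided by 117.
x ≡ 98 (mod 117)

gcd(101, 117) = 1, which divides 70, so solutions exist.
Find 101^(-1) mod 117 by the extended Euclidean algorithm:
117 = 1 × 101 + 16  ⟹  16 = (1)·117 + (-1)·101
101 = 6 × 16 + 5  ⟹  5 = (-6)·117 + (7)·101
16 = 3 × 5 + 1  ⟹  1 = (19)·117 + (-22)·101
So (-22)·101 ≡ 1 (mod 117), i.e. 101^(-1) ≡ -22 ≡ 95 (mod 117).
x ≡ 95 × 70 = 6650 ≡ 98 (mod 117).
Check: 101 × 98 = 9898 ≡ 70 (mod 117).
Unique solution: x ≡ 98 (mod 117)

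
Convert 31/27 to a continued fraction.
[1; 6, 1, 3]

Euclidean algorithm steps:
31 = 1 × 27 + 4
27 = 6 × 4 + 3
4 = 1 × 3 + 1
3 = 3 × 1 + 0
Continued fraction: [1; 6, 1, 3]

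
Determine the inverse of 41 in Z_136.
73

gcd(41, 136) = 1, so the inverse exists.
Extended Euclidean algorithm on (136, 41):
136 = 3 × 41 + 13  ⟹  13 = (1)·136 + (-3)·41
41 = 3 × 13 + 2  ⟹  2 = (-3)·136 + (10)·41
13 = 6 × 2 + 1  ⟹  1 = (19)·136 + (-63)·41
So (-63)·41 ≡ 1 (mod 136), i.e. 41^(-1) ≡ -63 ≡ 73 (mod 136).
Check: 41 × 73 = 2993 ≡ 1 (mod 136)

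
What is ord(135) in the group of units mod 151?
30

151 is prime, so ord(135) divides φ(151) = 150.
Divisors of 150: 1, 2, 3, 5, 6, 10, 15, 25, 30, 50, 75, 150.
Repeated squaring: 135^1 ≡ 135, 135^2 ≡ 105, 135^4 ≡ 2, 135^8 ≡ 4, 135^16 ≡ 16, 135^32 ≡ 105, 135^64 ≡ 2, 135^128 ≡ 4 (mod 151).
Test 135^d mod 151 for each divisor d in increasing order:
135^1 ≡ 135
135^2 ≡ 105
135^3 = 135^2·135^1 ≡ 132
135^5 = 135^4·135^1 ≡ 119
135^6 = 135^4·135^2 ≡ 59
135^10 = 135^8·135^2 ≡ 118
135^15 = 135^8·135^4·135^2·135^1 ≡ 150
135^25 = 135^16·135^8·135^1 ≡ 33
135^30 = 135^16·135^8·135^4·135^2 ≡ 1  ← first divisor giving 1
The order is 30.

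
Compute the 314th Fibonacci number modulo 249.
217

Matrix identity: Q^n = [[F_(n+1), F_n], [F_n, F_(n-1)]] with Q = [[1,1],[1,0]].
n = 314 = 100111010₂. Square-and-multiply, entries mod 249:
Q^1 = [[1,1],[1,0]]
Q^2 = (Q^1)² = [[2,1],[1,1]]
Q^4 = (Q^2)² = [[5,3],[3,2]]
Q^9 = (Q^4)²·Q = [[55,34],[34,21]]
Q^19 = (Q^9)²·Q = [[42,197],[197,94]]
Q^39 = (Q^19)²·Q = [[135,235],[235,149]]
Q^78 = (Q^39)² = [[244,8],[8,236]]
Q^157 = (Q^78)²·Q = [[194,89],[89,105]]
Q^314 = (Q^157)² = [[239,217],[217,22]]
F_314 mod 249 = Q^314[0][1] = 217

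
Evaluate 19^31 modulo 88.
19

Repeated squaring. Binary of 31 = 11111.
19^1 ≡ 19 (mod 88); 19^2 ≡ 9 (mod 88); 19^4 ≡ 81 (mod 88); 19^8 ≡ 49 (mod 88); 19^16 ≡ 25 (mod 88)
19^31 = 19^1 × 19^2 × 19^4 × 19^8 × 19^16 ≡ 19 (mod 88)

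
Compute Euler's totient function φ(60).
16

60 = 2^2 × 3 × 5
φ(n) = n × ∏(1 - 1/p) for each prime p dividing n
φ(60) = 60 × (1 - 1/2) × (1 - 1/3) × (1 - 1/5) = 16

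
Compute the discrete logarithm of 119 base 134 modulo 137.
80

Baby-step giant-step with step n = ⌈√137⌉ = 12.
Baby steps 134^j mod 137 (j:value) for j=0..11: 0:1, 1:134, 2:9, 3:110, 4:81, 5:31, 6:44, 7:5, 8:122, 9:45, 10:2, 11:131.
Giant-step multiplier: 134^(-12) ≡ 134^(136-12) = 134^124 ≡ 99 (mod 137).
Giant steps γ_i = 119·99^i mod 137: γ_0=119, γ_1=136, γ_2=38, γ_3=63, γ_4=72, γ_5=4, γ_6=122 (in table at j=8).
x = i·n + j = 6·12 + 8 = 80.
Check: 134^80 ≡ 119 (mod 137).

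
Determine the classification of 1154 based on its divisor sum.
deficient

Proper divisors of 1154: sum = 1 + 2 + 577 = 580
Since 580 < 1154, 1154 is deficient.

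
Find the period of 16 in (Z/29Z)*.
7

29 is prime, so ord(16) divides φ(29) = 28.
Divisors of 28: 1, 2, 4, 7, 14, 28.
Repeated squaring: 16^1 ≡ 16, 16^2 ≡ 24, 16^4 ≡ 25, 16^8 ≡ 16, 16^16 ≡ 24 (mod 29).
Test 16^d mod 29 for each divisor d in increasing order:
16^1 ≡ 16
16^2 ≡ 24
16^4 ≡ 25
16^7 = 16^4·16^2·16^1 ≡ 1  ← first divisor giving 1
The order is 7.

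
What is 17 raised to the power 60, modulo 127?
73

Repeated squaring. Binary of 60 = 111100.
17^1 ≡ 17 (mod 127); 17^2 ≡ 35 (mod 127); 17^4 ≡ 82 (mod 127); 17^8 ≡ 120 (mod 127); 17^16 ≡ 49 (mod 127); 17^32 ≡ 115 (mod 127)
17^60 = 17^4 × 17^8 × 17^16 × 17^32 ≡ 73 (mod 127)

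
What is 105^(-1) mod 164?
25

gcd(105, 164) = 1, so the inverse exists.
Extended Euclidean algorithm on (164, 105):
164 = 1 × 105 + 59  ⟹  59 = (1)·164 + (-1)·105
105 = 1 × 59 + 46  ⟹  46 = (-1)·164 + (2)·105
59 = 1 × 46 + 13  ⟹  13 = (2)·164 + (-3)·105
46 = 3 × 13 + 7  ⟹  7 = (-7)·164 + (11)·105
13 = 1 × 7 + 6  ⟹  6 = (9)·164 + (-14)·105
7 = 1 × 6 + 1  ⟹  1 = (-16)·164 + (25)·105
So (25)·105 ≡ 1 (mod 164), i.e. 105^(-1) ≡ 25 (mod 164).
Check: 105 × 25 = 2625 ≡ 1 (mod 164)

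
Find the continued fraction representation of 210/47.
[4; 2, 7, 3]

Euclidean algorithm steps:
210 = 4 × 47 + 22
47 = 2 × 22 + 3
22 = 7 × 3 + 1
3 = 3 × 1 + 0
Continued fraction: [4; 2, 7, 3]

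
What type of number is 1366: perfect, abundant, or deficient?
deficient

Proper divisors of 1366: sum = 1 + 2 + 683 = 686
Since 686 < 1366, 1366 is deficient.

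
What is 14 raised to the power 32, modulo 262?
222

Repeated squaring. Binary of 32 = 100000.
14^1 ≡ 14 (mod 262); 14^2 ≡ 196 (mod 262); 14^4 ≡ 164 (mod 262); 14^8 ≡ 172 (mod 262); 14^16 ≡ 240 (mod 262); 14^32 ≡ 222 (mod 262)
14^32 = 14^32 ≡ 222 (mod 262)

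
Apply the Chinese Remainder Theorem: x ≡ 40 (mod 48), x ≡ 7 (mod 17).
568

Using Chinese Remainder Theorem:
M = 48 × 17 = 816
M1 = 17, M2 = 48
y1 = 17^(-1) mod 48 = 17
y2 = 48^(-1) mod 17 = 11
x = (40×17×17 + 7×48×11) mod 816 = 568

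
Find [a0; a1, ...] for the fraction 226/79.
[2; 1, 6, 5, 2]

Euclidean algorithm steps:
226 = 2 × 79 + 68
79 = 1 × 68 + 11
68 = 6 × 11 + 2
11 = 5 × 2 + 1
2 = 2 × 1 + 0
Continued fraction: [2; 1, 6, 5, 2]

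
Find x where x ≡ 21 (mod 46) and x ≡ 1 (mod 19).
343

Using Chinese Remainder Theorem:
M = 46 × 19 = 874
M1 = 19, M2 = 46
y1 = 19^(-1) mod 46 = 17
y2 = 46^(-1) mod 19 = 12
x = (21×19×17 + 1×46×12) mod 874 = 343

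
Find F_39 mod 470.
436

Matrix identity: Q^n = [[F_(n+1), F_n], [F_n, F_(n-1)]] with Q = [[1,1],[1,0]].
n = 39 = 100111₂. Square-and-multiply, entries mod 470:
Q^1 = [[1,1],[1,0]]
Q^2 = (Q^1)² = [[2,1],[1,1]]
Q^4 = (Q^2)² = [[5,3],[3,2]]
Q^9 = (Q^4)²·Q = [[55,34],[34,21]]
Q^19 = (Q^9)²·Q = [[185,421],[421,234]]
Q^39 = (Q^19)²·Q = [[115,436],[436,149]]
F_39 mod 470 = Q^39[0][1] = 436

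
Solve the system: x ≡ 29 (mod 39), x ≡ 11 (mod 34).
419

Using Chinese Remainder Theorem:
M = 39 × 34 = 1326
M1 = 34, M2 = 39
y1 = 34^(-1) mod 39 = 31
y2 = 39^(-1) mod 34 = 7
x = (29×34×31 + 11×39×7) mod 1326 = 419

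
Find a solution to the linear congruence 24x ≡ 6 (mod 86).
x ≡ 11 (mod 43)

gcd(24, 86) = 2, which divides 6, so solutions exist.
Divide through by 2: 12x ≡ 3 (mod 43).
Find 12^(-1) mod 43 by the extended Euclidean algorithm:
43 = 3 × 12 + 7  ⟹  7 = (1)·43 + (-3)·12
12 = 1 × 7 + 5  ⟹  5 = (-1)·43 + (4)·12
7 = 1 × 5 + 2  ⟹  2 = (2)·43 + (-7)·12
5 = 2 × 2 + 1  ⟹  1 = (-5)·43 + (18)·12
So (18)·12 ≡ 1 (mod 43), i.e. 12^(-1) ≡ 18 (mod 43).
x ≡ 18 × 3 = 54 ≡ 11 (mod 43).
Check: 24 × 11 = 264 ≡ 6 (mod 86).
x ≡ 11 (mod 43), giving 2 solutions mod 86.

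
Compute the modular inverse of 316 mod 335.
141

gcd(316, 335) = 1, so the inverse exists.
Extended Euclidean algorithm on (335, 316):
335 = 1 × 316 + 19  ⟹  19 = (1)·335 + (-1)·316
316 = 16 × 19 + 12  ⟹  12 = (-16)·335 + (17)·316
19 = 1 × 12 + 7  ⟹  7 = (17)·335 + (-18)·316
12 = 1 × 7 + 5  ⟹  5 = (-33)·335 + (35)·316
7 = 1 × 5 + 2  ⟹  2 = (50)·335 + (-53)·316
5 = 2 × 2 + 1  ⟹  1 = (-133)·335 + (141)·316
So (141)·316 ≡ 1 (mod 335), i.e. 316^(-1) ≡ 141 (mod 335).
Check: 316 × 141 = 44556 ≡ 1 (mod 335)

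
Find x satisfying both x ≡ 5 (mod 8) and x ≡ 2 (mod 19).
21

Using Chinese Remainder Theorem:
M = 8 × 19 = 152
M1 = 19, M2 = 8
y1 = 19^(-1) mod 8 = 3
y2 = 8^(-1) mod 19 = 12
x = (5×19×3 + 2×8×12) mod 152 = 21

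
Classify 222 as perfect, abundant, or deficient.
abundant

Proper divisors of 222: sum = 1 + 2 + 3 + 6 + 37 + 74 + 111 = 234
Since 234 > 222, 222 is abundant.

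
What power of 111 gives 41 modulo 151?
33

Baby-step giant-step with step n = ⌈√151⌉ = 13.
Baby steps 111^j mod 151 (j:value) for j=0..12: 0:1, 1:111, 2:90, 3:24, 4:97, 5:46, 6:123, 7:63, 8:47, 9:83, 10:2, 11:71, 12:29.
Giant-step multiplier: 111^(-13) ≡ 111^(150-13) = 111^137 ≡ 129 (mod 151).
Giant steps γ_i = 41·129^i mod 151: γ_0=41, γ_1=4, γ_2=63 (in table at j=7).
x = i·n + j = 2·13 + 7 = 33.
Check: 111^33 ≡ 41 (mod 151).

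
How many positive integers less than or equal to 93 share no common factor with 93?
60

93 = 3 × 31
φ(n) = n × ∏(1 - 1/p) for each prime p dividing n
φ(93) = 93 × (1 - 1/3) × (1 - 1/31) = 60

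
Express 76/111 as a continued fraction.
[0; 1, 2, 5, 1, 5]

Euclidean algorithm steps:
76 = 0 × 111 + 76
111 = 1 × 76 + 35
76 = 2 × 35 + 6
35 = 5 × 6 + 5
6 = 1 × 5 + 1
5 = 5 × 1 + 0
Continued fraction: [0; 1, 2, 5, 1, 5]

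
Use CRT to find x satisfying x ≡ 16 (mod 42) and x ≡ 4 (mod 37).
226

Using Chinese Remainder Theorem:
M = 42 × 37 = 1554
M1 = 37, M2 = 42
y1 = 37^(-1) mod 42 = 25
y2 = 42^(-1) mod 37 = 15
x = (16×37×25 + 4×42×15) mod 1554 = 226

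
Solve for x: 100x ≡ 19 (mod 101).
x ≡ 82 (mod 101)

gcd(100, 101) = 1, which divides 19, so solutions exist.
Find 100^(-1) mod 101 by the extended Euclidean algorithm:
101 = 1 × 100 + 1  ⟹  1 = (1)·101 + (-1)·100
So (-1)·100 ≡ 1 (mod 101), i.e. 100^(-1) ≡ -1 ≡ 100 (mod 101).
x ≡ 100 × 19 = 1900 ≡ 82 (mod 101).
Check: 100 × 82 = 8200 ≡ 19 (mod 101).
Unique solution: x ≡ 82 (mod 101)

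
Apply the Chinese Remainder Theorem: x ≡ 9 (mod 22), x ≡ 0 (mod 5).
75

Using Chinese Remainder Theorem:
M = 22 × 5 = 110
M1 = 5, M2 = 22
y1 = 5^(-1) mod 22 = 9
y2 = 22^(-1) mod 5 = 3
x = (9×5×9 + 0×22×3) mod 110 = 75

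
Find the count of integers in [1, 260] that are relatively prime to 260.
96

260 = 2^2 × 5 × 13
φ(n) = n × ∏(1 - 1/p) for each prime p dividing n
φ(260) = 260 × (1 - 1/2) × (1 - 1/5) × (1 - 1/13) = 96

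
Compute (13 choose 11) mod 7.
1

Using Lucas' theorem:
Write n=13 and k=11 in base 7:
n in base 7: [1, 6]
k in base 7: [1, 4]
C(13,11) mod 7 = ∏ C(n_i, k_i) mod 7
Digit binomials (mod 7): C(1,1) = 1; C(6,4) = 15 ≡ 1
Product: 1 × 1 = 1 ≡ 1 (mod 7)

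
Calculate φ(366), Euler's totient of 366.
120

366 = 2 × 3 × 61
φ(n) = n × ∏(1 - 1/p) for each prime p dividing n
φ(366) = 366 × (1 - 1/2) × (1 - 1/3) × (1 - 1/61) = 120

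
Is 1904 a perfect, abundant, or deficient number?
abundant

Proper divisors of 1904: sum = 1 + 2 + 4 + 7 + 8 + 14 + 16 + 17 + ... + 238 + 272 + 476 + 952 (19 divisors) = 2560
Since 2560 > 1904, 1904 is abundant.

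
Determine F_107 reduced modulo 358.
237

Matrix identity: Q^n = [[F_(n+1), F_n], [F_n, F_(n-1)]] with Q = [[1,1],[1,0]].
n = 107 = 1101011₂. Square-and-multiply, entries mod 358:
Q^1 = [[1,1],[1,0]]
Q^3 = (Q^1)²·Q = [[3,2],[2,1]]
Q^6 = (Q^3)² = [[13,8],[8,5]]
Q^13 = (Q^6)²·Q = [[19,233],[233,144]]
Q^26 = (Q^13)² = [[234,31],[31,203]]
Q^53 = (Q^26)²·Q = [[170,227],[227,301]]
Q^107 = (Q^53)²·Q = [[112,237],[237,233]]
F_107 mod 358 = Q^107[0][1] = 237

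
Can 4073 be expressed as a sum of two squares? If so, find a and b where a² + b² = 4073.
37² + 52² (a=37, b=52)

Factorization: 4073 = 4073
By Fermat: n is sum of two squares iff every prime p ≡ 3 (mod 4) appears to even power.
All primes ≡ 3 (mod 4) appear to even power.
Search a = 0, 1, 2, … for 4073 - a² a perfect square: first hit at a = 37: 4073 - 1369 = 2704 = 52².
4073 = 37² + 52² = 1369 + 2704 ✓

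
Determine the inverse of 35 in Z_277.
95

gcd(35, 277) = 1, so the inverse exists.
Extended Euclidean algorithm on (277, 35):
277 = 7 × 35 + 32  ⟹  32 = (1)·277 + (-7)·35
35 = 1 × 32 + 3  ⟹  3 = (-1)·277 + (8)·35
32 = 10 × 3 + 2  ⟹  2 = (11)·277 + (-87)·35
3 = 1 × 2 + 1  ⟹  1 = (-12)·277 + (95)·35
So (95)·35 ≡ 1 (mod 277), i.e. 35^(-1) ≡ 95 (mod 277).
Check: 35 × 95 = 3325 ≡ 1 (mod 277)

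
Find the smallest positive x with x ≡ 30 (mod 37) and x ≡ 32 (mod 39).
1436

Using Chinese Remainder Theorem:
M = 37 × 39 = 1443
M1 = 39, M2 = 37
y1 = 39^(-1) mod 37 = 19
y2 = 37^(-1) mod 39 = 19
x = (30×39×19 + 32×37×19) mod 1443 = 1436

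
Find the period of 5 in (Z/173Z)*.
172

173 is prime, so ord(5) divides φ(173) = 172.
Divisors of 172: 1, 2, 4, 43, 86, 172.
Repeated squaring: 5^1 ≡ 5, 5^2 ≡ 25, 5^4 ≡ 106, 5^8 ≡ 164, 5^16 ≡ 81, 5^32 ≡ 160, 5^64 ≡ 169, 5^128 ≡ 16 (mod 173).
Test 5^d mod 173 for each divisor d in increasing order:
5^1 ≡ 5
5^2 ≡ 25
5^4 ≡ 106
5^43 = 5^32·5^8·5^2·5^1 ≡ 93
5^86 = 5^64·5^16·5^4·5^2 ≡ 172
5^172 = 5^128·5^32·5^8·5^4 ≡ 1  ← first divisor giving 1
The order is 172.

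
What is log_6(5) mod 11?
6

Baby-step giant-step with step n = ⌈√11⌉ = 4.
Baby steps 6^j mod 11 (j:value) for j=0..3: 0:1, 1:6, 2:3, 3:7.
Giant-step multiplier: 6^(-4) ≡ 6^(10-4) = 6^6 ≡ 5 (mod 11).
Giant steps γ_i = 5·5^i mod 11: γ_0=5, γ_1=3 (in table at j=2).
x = i·n + j = 1·4 + 2 = 6.
Check: 6^6 ≡ 5 (mod 11).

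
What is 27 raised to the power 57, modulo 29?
27

Repeated squaring. Binary of 57 = 111001.
27^1 ≡ 27 (mod 29); 27^2 ≡ 4 (mod 29); 27^4 ≡ 16 (mod 29); 27^8 ≡ 24 (mod 29); 27^16 ≡ 25 (mod 29); 27^32 ≡ 16 (mod 29)
27^57 = 27^1 × 27^8 × 27^16 × 27^32 ≡ 27 (mod 29)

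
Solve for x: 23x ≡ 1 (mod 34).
3

gcd(23, 34) = 1, so the inverse exists.
Extended Euclidean algorithm on (34, 23):
34 = 1 × 23 + 11  ⟹  11 = (1)·34 + (-1)·23
23 = 2 × 11 + 1  ⟹  1 = (-2)·34 + (3)·23
So (3)·23 ≡ 1 (mod 34), i.e. 23^(-1) ≡ 3 (mod 34).
Check: 23 × 3 = 69 ≡ 1 (mod 34)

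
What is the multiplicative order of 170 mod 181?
45

181 is prime, so ord(170) divides φ(181) = 180.
Divisors of 180: 1, 2, 3, 4, 5, 6, 9, 10, 12, 15, 18, 20, 30, 36, 45, 60, 90, 180.
Repeated squaring: 170^1 ≡ 170, 170^2 ≡ 121, 170^4 ≡ 161, 170^8 ≡ 38, 170^16 ≡ 177, 170^32 ≡ 16, 170^64 ≡ 75, 170^128 ≡ 14 (mod 181).
Test 170^d mod 181 for each divisor d in increasing order:
170^1 ≡ 170
170^2 ≡ 121
170^3 = 170^2·170^1 ≡ 117
170^4 ≡ 161
170^5 = 170^4·170^1 ≡ 39
170^6 = 170^4·170^2 ≡ 114
170^9 = 170^8·170^1 ≡ 125
170^10 = 170^8·170^2 ≡ 73
170^12 = 170^8·170^4 ≡ 145
170^15 = 170^8·170^4·170^2·170^1 ≡ 132
170^18 = 170^16·170^2 ≡ 59
170^20 = 170^16·170^4 ≡ 80
170^30 = 170^16·170^8·170^4·170^2 ≡ 48
170^36 = 170^32·170^4 ≡ 42
170^45 = 170^32·170^8·170^4·170^1 ≡ 1  ← first divisor giving 1
The order is 45.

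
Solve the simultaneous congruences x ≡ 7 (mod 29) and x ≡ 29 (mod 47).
123

Using Chinese Remainder Theorem:
M = 29 × 47 = 1363
M1 = 47, M2 = 29
y1 = 47^(-1) mod 29 = 21
y2 = 29^(-1) mod 47 = 13
x = (7×47×21 + 29×29×13) mod 1363 = 123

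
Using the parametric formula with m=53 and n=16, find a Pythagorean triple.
(2553, 1696, 3065)

Euclid's formula: a = m² - n², b = 2mn, c = m² + n²
m = 53, n = 16
a = 53² - 16² = 2809 - 256 = 2553
b = 2 × 53 × 16 = 1696
c = 53² + 16² = 2809 + 256 = 3065
Verification: 2553² + 1696² = 6517809 + 2876416 = 9394225 = 3065² ✓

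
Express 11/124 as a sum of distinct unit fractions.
1/12 + 1/186

Greedy algorithm:
11/124: ceiling(124/11) = 12, use 1/12
1/186: ceiling(186/1) = 186, use 1/186
Result: 11/124 = 1/12 + 1/186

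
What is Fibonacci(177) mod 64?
34

Matrix identity: Q^n = [[F_(n+1), F_n], [F_n, F_(n-1)]] with Q = [[1,1],[1,0]].
n = 177 = 10110001₂. Square-and-multiply, entries mod 64:
Q^1 = [[1,1],[1,0]]
Q^2 = (Q^1)² = [[2,1],[1,1]]
Q^5 = (Q^2)²·Q = [[8,5],[5,3]]
Q^11 = (Q^5)²·Q = [[16,25],[25,55]]
Q^22 = (Q^11)² = [[49,47],[47,2]]
Q^44 = (Q^22)² = [[2,29],[29,37]]
Q^88 = (Q^44)² = [[13,43],[43,34]]
Q^177 = (Q^88)²·Q = [[7,34],[34,37]]
F_177 mod 64 = Q^177[0][1] = 34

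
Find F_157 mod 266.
233

Matrix identity: Q^n = [[F_(n+1), F_n], [F_n, F_(n-1)]] with Q = [[1,1],[1,0]].
n = 157 = 10011101₂. Square-and-multiply, entries mod 266:
Q^1 = [[1,1],[1,0]]
Q^2 = (Q^1)² = [[2,1],[1,1]]
Q^4 = (Q^2)² = [[5,3],[3,2]]
Q^9 = (Q^4)²·Q = [[55,34],[34,21]]
Q^19 = (Q^9)²·Q = [[115,191],[191,190]]
Q^39 = (Q^19)²·Q = [[231,230],[230,1]]
Q^78 = (Q^39)² = [[127,160],[160,233]]
Q^157 = (Q^78)²·Q = [[111,233],[233,144]]
F_157 mod 266 = Q^157[0][1] = 233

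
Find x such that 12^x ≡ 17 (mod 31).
13

Baby-step giant-step with step n = ⌈√31⌉ = 6.
Baby steps 12^j mod 31 (j:value) for j=0..5: 0:1, 1:12, 2:20, 3:23, 4:28, 5:26.
Giant-step multiplier: 12^(-6) ≡ 12^(30-6) = 12^24 ≡ 16 (mod 31).
Giant steps γ_i = 17·16^i mod 31: γ_0=17, γ_1=24, γ_2=12 (in table at j=1).
x = i·n + j = 2·6 + 1 = 13.
Check: 12^13 ≡ 17 (mod 31).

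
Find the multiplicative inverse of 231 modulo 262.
169

gcd(231, 262) = 1, so the inverse exists.
Extended Euclidean algorithm on (262, 231):
262 = 1 × 231 + 31  ⟹  31 = (1)·262 + (-1)·231
231 = 7 × 31 + 14  ⟹  14 = (-7)·262 + (8)·231
31 = 2 × 14 + 3  ⟹  3 = (15)·262 + (-17)·231
14 = 4 × 3 + 2  ⟹  2 = (-67)·262 + (76)·231
3 = 1 × 2 + 1  ⟹  1 = (82)·262 + (-93)·231
So (-93)·231 ≡ 1 (mod 262), i.e. 231^(-1) ≡ -93 ≡ 169 (mod 262).
Check: 231 × 169 = 39039 ≡ 1 (mod 262)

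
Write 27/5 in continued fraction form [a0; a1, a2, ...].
[5; 2, 2]

Euclidean algorithm steps:
27 = 5 × 5 + 2
5 = 2 × 2 + 1
2 = 2 × 1 + 0
Continued fraction: [5; 2, 2]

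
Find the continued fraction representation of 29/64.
[0; 2, 4, 1, 5]

Euclidean algorithm steps:
29 = 0 × 64 + 29
64 = 2 × 29 + 6
29 = 4 × 6 + 5
6 = 1 × 5 + 1
5 = 5 × 1 + 0
Continued fraction: [0; 2, 4, 1, 5]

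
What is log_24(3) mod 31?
7

Baby-step giant-step with step n = ⌈√31⌉ = 6.
Baby steps 24^j mod 31 (j:value) for j=0..5: 0:1, 1:24, 2:18, 3:29, 4:14, 5:26.
Giant-step multiplier: 24^(-6) ≡ 24^(30-6) = 24^24 ≡ 8 (mod 31).
Giant steps γ_i = 3·8^i mod 31: γ_0=3, γ_1=24 (in table at j=1).
x = i·n + j = 1·6 + 1 = 7.
Check: 24^7 ≡ 3 (mod 31).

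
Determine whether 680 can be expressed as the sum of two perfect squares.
2² + 26² (a=2, b=26)

Factorization: 680 = 2^3 × 5 × 17
By Fermat: n is sum of two squares iff every prime p ≡ 3 (mod 4) appears to even power.
All primes ≡ 3 (mod 4) appear to even power.
Search a = 0, 1, 2, … for 680 - a² a perfect square: first hit at a = 2: 680 - 4 = 676 = 26².
680 = 2² + 26² = 4 + 676 ✓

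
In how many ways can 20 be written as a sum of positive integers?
627

p(n) counts ways to write n as a sum of positive integers (order ignored).
Euler's pentagonal recurrence: p(k) = p(k-1) + p(k-2) - p(k-5) - p(k-7) + p(k-12) + p(k-15) - ... (offsets j(3j∓1)/2, signs ++--, p(0)=1, p(<0)=0).
DP table for k = 0..19: p(0)=1, p(1)=1, p(2)=2, p(3)=3, p(4)=5, p(5)=7, p(6)=11, p(7)=15, p(8)=22, p(9)=30, p(10)=42, p(11)=56, p(12)=77, p(13)=101, p(14)=135, p(15)=176, p(16)=231, p(17)=297, p(18)=385, p(19)=490.
Final step: p(20) = p(19) + p(18) - p(15) - p(13) + p(8) + p(5)
= 490 + 385 - 176 - 101 + 22 + 7
= 627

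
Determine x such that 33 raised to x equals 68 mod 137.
6

Baby-step giant-step with step n = ⌈√137⌉ = 12.
Baby steps 33^j mod 137 (j:value) for j=0..11: 0:1, 1:33, 2:130, 3:43, 4:49, 5:110, 6:68, 7:52, 8:72, 9:47, 10:44, 11:82.
h = 68 is already in the table at j=6, so x = 6.
Check: 33^6 ≡ 68 (mod 137).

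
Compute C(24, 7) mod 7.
3

Using Lucas' theorem:
Write n=24 and k=7 in base 7:
n in base 7: [3, 3]
k in base 7: [1, 0]
C(24,7) mod 7 = ∏ C(n_i, k_i) mod 7
Digit binomials (mod 7): C(3,1) = 3; C(3,0) = 1
Product: 3 × 1 = 3 ≡ 3 (mod 7)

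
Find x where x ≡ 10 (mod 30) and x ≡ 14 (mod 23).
520

Using Chinese Remainder Theorem:
M = 30 × 23 = 690
M1 = 23, M2 = 30
y1 = 23^(-1) mod 30 = 17
y2 = 30^(-1) mod 23 = 10
x = (10×23×17 + 14×30×10) mod 690 = 520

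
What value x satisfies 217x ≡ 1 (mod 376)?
201

gcd(217, 376) = 1, so the inverse exists.
Extended Euclidean algorithm on (376, 217):
376 = 1 × 217 + 159  ⟹  159 = (1)·376 + (-1)·217
217 = 1 × 159 + 58  ⟹  58 = (-1)·376 + (2)·217
159 = 2 × 58 + 43  ⟹  43 = (3)·376 + (-5)·217
58 = 1 × 43 + 15  ⟹  15 = (-4)·376 + (7)·217
43 = 2 × 15 + 13  ⟹  13 = (11)·376 + (-19)·217
15 = 1 × 13 + 2  ⟹  2 = (-15)·376 + (26)·217
13 = 6 × 2 + 1  ⟹  1 = (101)·376 + (-175)·217
So (-175)·217 ≡ 1 (mod 376), i.e. 217^(-1) ≡ -175 ≡ 201 (mod 376).
Check: 217 × 201 = 43617 ≡ 1 (mod 376)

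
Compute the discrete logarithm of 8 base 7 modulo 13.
9

Baby-step giant-step with step n = ⌈√13⌉ = 4.
Baby steps 7^j mod 13 (j:value) for j=0..3: 0:1, 1:7, 2:10, 3:5.
Giant-step multiplier: 7^(-4) ≡ 7^(12-4) = 7^8 ≡ 3 (mod 13).
Giant steps γ_i = 8·3^i mod 13: γ_0=8, γ_1=11, γ_2=7 (in table at j=1).
x = i·n + j = 2·4 + 1 = 9.
Check: 7^9 ≡ 8 (mod 13).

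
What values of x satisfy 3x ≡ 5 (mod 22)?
x ≡ 9 (mod 22)

gcd(3, 22) = 1, which divides 5, so solutions exist.
Find 3^(-1) mod 22 by the extended Euclidean algorithm:
22 = 7 × 3 + 1  ⟹  1 = (1)·22 + (-7)·3
So (-7)·3 ≡ 1 (mod 22), i.e. 3^(-1) ≡ -7 ≡ 15 (mod 22).
x ≡ 15 × 5 = 75 ≡ 9 (mod 22).
Check: 3 × 9 = 27 ≡ 5 (mod 22).
Unique solution: x ≡ 9 (mod 22)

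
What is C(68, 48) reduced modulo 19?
14

Using Lucas' theorem:
Write n=68 and k=48 in base 19:
n in base 19: [3, 11]
k in base 19: [2, 10]
C(68,48) mod 19 = ∏ C(n_i, k_i) mod 19
Digit binomials (mod 19): C(3,2) = 3; C(11,10) = 11
Product: 3 × 11 = 33 ≡ 14 (mod 19)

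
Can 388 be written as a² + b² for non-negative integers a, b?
8² + 18² (a=8, b=18)

Factorization: 388 = 2^2 × 97
By Fermat: n is sum of two squares iff every prime p ≡ 3 (mod 4) appears to even power.
All primes ≡ 3 (mod 4) appear to even power.
Search a = 0, 1, 2, … for 388 - a² a perfect square: first hit at a = 8: 388 - 64 = 324 = 18².
388 = 8² + 18² = 64 + 324 ✓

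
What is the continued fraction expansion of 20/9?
[2; 4, 2]

Euclidean algorithm steps:
20 = 2 × 9 + 2
9 = 4 × 2 + 1
2 = 2 × 1 + 0
Continued fraction: [2; 4, 2]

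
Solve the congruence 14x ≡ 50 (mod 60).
x ≡ 25 (mod 30)

gcd(14, 60) = 2, which divides 50, so solutions exist.
Divide through by 2: 7x ≡ 25 (mod 30).
Find 7^(-1) mod 30 by the extended Euclidean algorithm:
30 = 4 × 7 + 2  ⟹  2 = (1)·30 + (-4)·7
7 = 3 × 2 + 1  ⟹  1 = (-3)·30 + (13)·7
So (13)·7 ≡ 1 (mod 30), i.e. 7^(-1) ≡ 13 (mod 30).
x ≡ 13 × 25 = 325 ≡ 25 (mod 30).
Check: 14 × 25 = 350 ≡ 50 (mod 60).
x ≡ 25 (mod 30), giving 2 solutions mod 60.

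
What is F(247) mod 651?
13

Matrix identity: Q^n = [[F_(n+1), F_n], [F_n, F_(n-1)]] with Q = [[1,1],[1,0]].
n = 247 = 11110111₂. Square-and-multiply, entries mod 651:
Q^1 = [[1,1],[1,0]]
Q^3 = (Q^1)²·Q = [[3,2],[2,1]]
Q^7 = (Q^3)²·Q = [[21,13],[13,8]]
Q^15 = (Q^7)²·Q = [[336,610],[610,377]]
Q^30 = (Q^15)² = [[1,62],[62,590]]
Q^61 = (Q^30)²·Q = [[125,590],[590,186]]
Q^123 = (Q^61)²·Q = [[375,467],[467,559]]
Q^247 = (Q^123)²·Q = [[21,13],[13,8]]
F_247 mod 651 = Q^247[0][1] = 13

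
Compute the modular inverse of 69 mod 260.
49

gcd(69, 260) = 1, so the inverse exists.
Extended Euclidean algorithm on (260, 69):
260 = 3 × 69 + 53  ⟹  53 = (1)·260 + (-3)·69
69 = 1 × 53 + 16  ⟹  16 = (-1)·260 + (4)·69
53 = 3 × 16 + 5  ⟹  5 = (4)·260 + (-15)·69
16 = 3 × 5 + 1  ⟹  1 = (-13)·260 + (49)·69
So (49)·69 ≡ 1 (mod 260), i.e. 69^(-1) ≡ 49 (mod 260).
Check: 69 × 49 = 3381 ≡ 1 (mod 260)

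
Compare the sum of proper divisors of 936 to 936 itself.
abundant

Proper divisors of 936: sum = 1 + 2 + 3 + 4 + 6 + 8 + 9 + 12 + ... + 156 + 234 + 312 + 468 (23 divisors) = 1794
Since 1794 > 936, 936 is abundant.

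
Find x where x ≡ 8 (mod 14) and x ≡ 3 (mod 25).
78

Using Chinese Remainder Theorem:
M = 14 × 25 = 350
M1 = 25, M2 = 14
y1 = 25^(-1) mod 14 = 9
y2 = 14^(-1) mod 25 = 9
x = (8×25×9 + 3×14×9) mod 350 = 78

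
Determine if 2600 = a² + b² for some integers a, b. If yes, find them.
10² + 50² (a=10, b=50)

Factorization: 2600 = 2^3 × 5^2 × 13
By Fermat: n is sum of two squares iff every prime p ≡ 3 (mod 4) appears to even power.
All primes ≡ 3 (mod 4) appear to even power.
Search a = 0, 1, 2, … for 2600 - a² a perfect square: first hit at a = 10: 2600 - 100 = 2500 = 50².
2600 = 10² + 50² = 100 + 2500 ✓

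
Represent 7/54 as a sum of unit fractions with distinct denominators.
1/8 + 1/216

Greedy algorithm:
7/54: ceiling(54/7) = 8, use 1/8
1/216: ceiling(216/1) = 216, use 1/216
Result: 7/54 = 1/8 + 1/216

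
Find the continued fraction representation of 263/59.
[4; 2, 5, 2, 2]

Euclidean algorithm steps:
263 = 4 × 59 + 27
59 = 2 × 27 + 5
27 = 5 × 5 + 2
5 = 2 × 2 + 1
2 = 2 × 1 + 0
Continued fraction: [4; 2, 5, 2, 2]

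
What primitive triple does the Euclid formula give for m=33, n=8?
(1025, 528, 1153)

Euclid's formula: a = m² - n², b = 2mn, c = m² + n²
m = 33, n = 8
a = 33² - 8² = 1089 - 64 = 1025
b = 2 × 33 × 8 = 528
c = 33² + 8² = 1089 + 64 = 1153
Verification: 1025² + 528² = 1050625 + 278784 = 1329409 = 1153² ✓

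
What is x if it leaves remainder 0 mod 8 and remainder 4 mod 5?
24

Using Chinese Remainder Theorem:
M = 8 × 5 = 40
M1 = 5, M2 = 8
y1 = 5^(-1) mod 8 = 5
y2 = 8^(-1) mod 5 = 2
x = (0×5×5 + 4×8×2) mod 40 = 24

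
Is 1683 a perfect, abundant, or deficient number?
deficient

Proper divisors of 1683: sum = 1 + 3 + 9 + 11 + 17 + 33 + 51 + 99 + 153 + 187 + 561 = 1125
Since 1125 < 1683, 1683 is deficient.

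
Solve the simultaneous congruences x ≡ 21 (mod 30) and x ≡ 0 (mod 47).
141

Using Chinese Remainder Theorem:
M = 30 × 47 = 1410
M1 = 47, M2 = 30
y1 = 47^(-1) mod 30 = 23
y2 = 30^(-1) mod 47 = 11
x = (21×47×23 + 0×30×11) mod 1410 = 141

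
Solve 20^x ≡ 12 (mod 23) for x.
4

Baby-step giant-step with step n = ⌈√23⌉ = 5.
Baby steps 20^j mod 23 (j:value) for j=0..4: 0:1, 1:20, 2:9, 3:19, 4:12.
h = 12 is already in the table at j=4, so x = 4.
Check: 20^4 ≡ 12 (mod 23).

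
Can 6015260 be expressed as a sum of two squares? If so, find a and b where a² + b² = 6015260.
Not possible

Factorization: 6015260 = 2^2 × 5 × 67^3
By Fermat: n is sum of two squares iff every prime p ≡ 3 (mod 4) appears to even power.
Prime(s) ≡ 3 (mod 4) with odd exponent: [(67, 3)]
Therefore 6015260 cannot be expressed as a² + b².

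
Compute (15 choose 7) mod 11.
0

Using Lucas' theorem:
Write n=15 and k=7 in base 11:
n in base 11: [1, 4]
k in base 11: [0, 7]
C(15,7) mod 11 = ∏ C(n_i, k_i) mod 11
Digit binomials (mod 11): C(1,0) = 1; C(4,7) = 0 (k_i > n_i)
Product: 1 × 0 = 0 ≡ 0 (mod 11)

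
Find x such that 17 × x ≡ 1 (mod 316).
93

gcd(17, 316) = 1, so the inverse exists.
Extended Euclidean algorithm on (316, 17):
316 = 18 × 17 + 10  ⟹  10 = (1)·316 + (-18)·17
17 = 1 × 10 + 7  ⟹  7 = (-1)·316 + (19)·17
10 = 1 × 7 + 3  ⟹  3 = (2)·316 + (-37)·17
7 = 2 × 3 + 1  ⟹  1 = (-5)·316 + (93)·17
So (93)·17 ≡ 1 (mod 316), i.e. 17^(-1) ≡ 93 (mod 316).
Check: 17 × 93 = 1581 ≡ 1 (mod 316)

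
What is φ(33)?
20

33 = 3 × 11
φ(n) = n × ∏(1 - 1/p) for each prime p dividing n
φ(33) = 33 × (1 - 1/3) × (1 - 1/11) = 20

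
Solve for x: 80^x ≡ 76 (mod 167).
72

Baby-step giant-step with step n = ⌈√167⌉ = 13.
Baby steps 80^j mod 167 (j:value) for j=0..12: 0:1, 1:80, 2:54, 3:145, 4:77, 5:148, 6:150, 7:143, 8:84, 9:40, 10:27, 11:156, 12:122.
Giant-step multiplier: 80^(-13) ≡ 80^(166-13) = 80^153 ≡ 79 (mod 167).
Giant steps γ_i = 76·79^i mod 167: γ_0=76, γ_1=159, γ_2=36, γ_3=5, γ_4=61, γ_5=143 (in table at j=7).
x = i·n + j = 5·13 + 7 = 72.
Check: 80^72 ≡ 76 (mod 167).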